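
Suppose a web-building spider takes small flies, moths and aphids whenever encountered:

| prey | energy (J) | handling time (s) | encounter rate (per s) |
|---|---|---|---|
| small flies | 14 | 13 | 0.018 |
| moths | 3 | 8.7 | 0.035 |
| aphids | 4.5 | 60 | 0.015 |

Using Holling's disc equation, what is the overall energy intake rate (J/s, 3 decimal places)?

R = Σλ_iE_i / (1 + Σλ_ih_i)
Numerator: 0.018×14 + 0.035×3 + 0.015×4.5 = 0.4245
Denominator: 1 + 0.018×13 + 0.035×8.7 + 0.015×60 = 2.438
R = 0.4245/2.438 = 0.1741 J/s

0.174 J/s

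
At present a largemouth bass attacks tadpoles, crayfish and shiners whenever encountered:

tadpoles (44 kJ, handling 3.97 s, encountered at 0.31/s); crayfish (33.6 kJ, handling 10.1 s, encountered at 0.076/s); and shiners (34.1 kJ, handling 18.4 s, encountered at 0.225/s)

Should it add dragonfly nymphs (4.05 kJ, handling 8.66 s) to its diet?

Intake rate on the current diet: R = (0.31×44 + 0.076×33.6 + 0.225×34.1) / (1 + 0.31×3.97 + 0.076×10.1 + 0.225×18.4) = 23.87/7.138 = 3.343 kJ/s.
dragonfly nymphs: E/h = 4.05/8.66 = 0.4677 kJ/s.
0.4677 < 3.343, so adding dragonfly nymphs would lower the average — exclude it.

No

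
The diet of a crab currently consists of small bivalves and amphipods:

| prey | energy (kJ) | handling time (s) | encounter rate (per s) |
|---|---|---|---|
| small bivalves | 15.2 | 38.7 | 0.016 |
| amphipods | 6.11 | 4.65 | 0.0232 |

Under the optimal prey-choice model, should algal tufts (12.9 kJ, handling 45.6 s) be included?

On small bivalves and amphipods alone, R = ΣλE/(1+Σλh) = 0.385/1.727 = 0.2229 kJ/s.
algal tufts: E/h = 12.9/45.6 = 0.2829 kJ/s.
Since 0.2829 > R, including algal tufts increases the long-run rate.

Yes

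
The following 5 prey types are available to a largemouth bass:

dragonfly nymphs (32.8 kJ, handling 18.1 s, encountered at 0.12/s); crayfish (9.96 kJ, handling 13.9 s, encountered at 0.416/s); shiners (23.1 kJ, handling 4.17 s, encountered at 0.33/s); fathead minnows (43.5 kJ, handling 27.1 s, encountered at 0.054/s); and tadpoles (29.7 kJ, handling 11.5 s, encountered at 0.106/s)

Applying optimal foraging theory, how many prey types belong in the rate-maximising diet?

1

Profitabilities (E/h, kJ/s): shiners 5.54, tadpoles 2.58, dragonfly nymphs 1.81, fathead minnows 1.61, crayfish 0.717. Add prey in this order while the next type's profitability exceeds the intake rate on those already taken.
Rate on top 1: 3.208. tadpoles: 2.58 < 3.208 → exclude; stop.
Optimal diet: shiners — 1 of 5 types.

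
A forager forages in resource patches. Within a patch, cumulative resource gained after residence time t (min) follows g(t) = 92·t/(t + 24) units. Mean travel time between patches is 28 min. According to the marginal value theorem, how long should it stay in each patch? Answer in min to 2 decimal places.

Optimal t* satisfies g'(t*) = g(t*)/(T + t*).
g'(t) = 92·24/(t + 24)². Setting 92·24/(t+24)² = 92t/[(t+24)(28+t)] gives 24(28+t) = t(t+24), so t² = 24×28 = 672.
t* = √672 = 25.92 min.

25.92 min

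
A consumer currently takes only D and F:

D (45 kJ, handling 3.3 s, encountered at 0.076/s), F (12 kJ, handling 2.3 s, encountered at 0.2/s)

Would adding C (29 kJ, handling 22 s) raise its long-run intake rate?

No

Current rate: (0.076×45 + 0.2×12)/(1 + 0.076×3.3 + 0.2×2.3) = 3.402 kJ/s.
Profitability of C: 29/22 = 1.318 kJ/s.
1.318 < 3.402, so adding C would lower the average — exclude it.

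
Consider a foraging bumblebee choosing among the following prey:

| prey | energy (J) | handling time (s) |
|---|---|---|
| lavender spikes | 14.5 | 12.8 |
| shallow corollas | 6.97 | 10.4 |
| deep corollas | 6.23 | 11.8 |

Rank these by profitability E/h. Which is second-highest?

Profitability E/h (J/s): lavender spikes = 14.5/12.8 = 1.13, shallow corollas = 6.97/10.4 = 0.67, deep corollas = 6.23/11.8 = 0.528.
Ranked: lavender spikes > shallow corollas > deep corollas.

shallow corollas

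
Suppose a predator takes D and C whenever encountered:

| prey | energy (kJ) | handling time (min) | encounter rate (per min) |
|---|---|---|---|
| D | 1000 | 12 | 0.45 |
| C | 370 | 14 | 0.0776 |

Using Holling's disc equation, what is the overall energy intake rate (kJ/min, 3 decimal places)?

63.944 kJ/min

R = Σλ_iE_i / (1 + Σλ_ih_i)
Numerator: 0.45×1000 + 0.0776×370 = 478.7
Denominator: 1 + 0.45×12 + 0.0776×14 = 7.486
R = 478.7/7.486 = 63.94 kJ/min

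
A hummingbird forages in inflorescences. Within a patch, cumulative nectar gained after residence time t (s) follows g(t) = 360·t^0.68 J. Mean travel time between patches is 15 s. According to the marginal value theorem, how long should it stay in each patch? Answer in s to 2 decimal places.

Maximise g(t)/(T+t): set derivative to zero → g'(t)(T+t) = g(t).
g'(t) = 0.68·360·t^-0.32. Setting 0.68·360·t^-0.32 = 360·t^0.68/(15+t) gives 0.68(15+t) = t, so 0.32·t = 0.68×15.
t* = 0.68×15/0.32 = 31.88 s.

31.88 s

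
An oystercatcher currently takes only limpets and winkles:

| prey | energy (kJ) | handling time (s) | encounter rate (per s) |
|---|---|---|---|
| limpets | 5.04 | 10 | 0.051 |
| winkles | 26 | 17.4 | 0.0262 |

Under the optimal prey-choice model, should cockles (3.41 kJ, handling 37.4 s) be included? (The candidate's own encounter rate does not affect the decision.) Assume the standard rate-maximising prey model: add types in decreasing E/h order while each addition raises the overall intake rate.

No

On limpets and winkles alone, R = ΣλE/(1+Σλh) = 0.9382/1.966 = 0.4773 kJ/s.
cockles: E/h = 3.41/37.4 = 0.09118 kJ/s.
0.09118 < 0.4773, so adding cockles would lower the average — exclude it.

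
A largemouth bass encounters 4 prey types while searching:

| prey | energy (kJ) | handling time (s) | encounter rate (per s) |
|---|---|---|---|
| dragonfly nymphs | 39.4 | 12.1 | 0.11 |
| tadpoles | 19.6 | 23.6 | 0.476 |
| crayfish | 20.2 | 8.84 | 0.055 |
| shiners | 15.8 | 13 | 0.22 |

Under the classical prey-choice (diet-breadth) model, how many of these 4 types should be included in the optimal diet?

2

E/h in descending order: dragonfly nymphs 3.26, crayfish 2.29, shiners 1.22, tadpoles 0.831 kJ/s. The optimal diet is the largest prefix of this list for which every included type satisfies E_i/h_i > R on the types above it.
Rate on top 1: 1.859. crayfish: 2.29 > 1.859 → include.
Rate on top 2: 1.933. shiners: 1.22 < 1.933 → exclude; stop.
Optimal diet: dragonfly nymphs, crayfish — 2 of 4 types.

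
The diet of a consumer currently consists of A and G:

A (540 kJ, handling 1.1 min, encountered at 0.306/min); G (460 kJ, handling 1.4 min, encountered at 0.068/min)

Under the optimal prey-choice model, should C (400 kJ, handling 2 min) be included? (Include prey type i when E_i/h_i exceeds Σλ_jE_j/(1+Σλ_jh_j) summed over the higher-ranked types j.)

Yes

On A and G alone, R = ΣλE/(1+Σλh) = 196.5/1.432 = 137.3 kJ/min.
C: E/h = 400/2 = 200 kJ/min.
Since 200 > R, including C increases the long-run rate.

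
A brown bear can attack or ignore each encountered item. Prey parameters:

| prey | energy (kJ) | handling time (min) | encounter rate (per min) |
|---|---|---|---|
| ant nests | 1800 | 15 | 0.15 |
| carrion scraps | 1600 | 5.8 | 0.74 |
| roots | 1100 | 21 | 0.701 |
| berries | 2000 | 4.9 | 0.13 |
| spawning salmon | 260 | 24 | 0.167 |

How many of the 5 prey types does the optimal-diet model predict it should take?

E/h in descending order: berries 408, carrion scraps 276, ant nests 120, roots 52.4, spawning salmon 10.8 kJ/min. The optimal diet is the largest prefix of this list for which every included type satisfies E_i/h_i > R on the types above it.
Rate on top 1: 158.8. carrion scraps: 276 > 158.8 → include.
Rate on top 2: 243.5. ant nests: 120 < 243.5 → exclude; stop.
Optimal diet: berries, carrion scraps — 2 of 5 types.

2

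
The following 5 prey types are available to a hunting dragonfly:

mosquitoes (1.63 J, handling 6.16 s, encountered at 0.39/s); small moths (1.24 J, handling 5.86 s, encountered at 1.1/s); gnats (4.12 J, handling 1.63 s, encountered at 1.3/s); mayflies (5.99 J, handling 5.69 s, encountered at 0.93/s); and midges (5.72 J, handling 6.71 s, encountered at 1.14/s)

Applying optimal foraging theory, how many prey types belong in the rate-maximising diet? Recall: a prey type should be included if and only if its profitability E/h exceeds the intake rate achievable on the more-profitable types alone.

E/h in descending order: gnats 2.53, mayflies 1.05, midges 0.852, mosquitoes 0.265, small moths 0.212 J/s. The optimal diet is the largest prefix of this list for which every included type satisfies E_i/h_i > R on the types above it.
Rate on top 1: 1.717. mayflies: 1.05 < 1.717 → exclude; stop.
Optimal diet: gnats — 1 of 5 types.

1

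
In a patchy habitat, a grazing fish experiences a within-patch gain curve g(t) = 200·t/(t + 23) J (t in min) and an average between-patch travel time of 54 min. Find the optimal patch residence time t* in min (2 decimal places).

By the marginal value theorem, leave when the instantaneous gain rate g'(t) equals the habitat-wide average g(t)/(T + t).
g'(t) = 200·23/(t + 23)². Setting 200·23/(t+23)² = 200t/[(t+23)(54+t)] gives 23(54+t) = t(t+23), so t² = 23×54 = 1242.
t* = √1242 = 35.24 min.

35.24 min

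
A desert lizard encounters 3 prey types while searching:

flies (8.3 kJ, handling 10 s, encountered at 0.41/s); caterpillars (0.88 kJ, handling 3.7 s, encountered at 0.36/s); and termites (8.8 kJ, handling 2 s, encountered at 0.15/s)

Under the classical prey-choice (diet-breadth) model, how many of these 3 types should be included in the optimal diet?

E/h in descending order: termites 4.4, flies 0.83, caterpillars 0.238 kJ/s. The optimal diet is the largest prefix of this list for which every included type satisfies E_i/h_i > R on the types above it.
Rate on top 1: 1.015. flies: 0.83 < 1.015 → exclude; stop.
Optimal diet: termites — 1 of 3 types.

1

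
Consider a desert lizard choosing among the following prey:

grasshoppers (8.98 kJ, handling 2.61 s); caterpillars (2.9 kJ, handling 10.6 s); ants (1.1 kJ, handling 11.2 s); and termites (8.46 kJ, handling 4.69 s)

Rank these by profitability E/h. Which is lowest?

ants

Profitability E/h (kJ/s): grasshoppers = 8.98/2.61 = 3.44, caterpillars = 2.9/10.6 = 0.274, ants = 1.1/11.2 = 0.0982, termites = 8.46/4.69 = 1.8.
Ranked: grasshoppers > termites > caterpillars > ants.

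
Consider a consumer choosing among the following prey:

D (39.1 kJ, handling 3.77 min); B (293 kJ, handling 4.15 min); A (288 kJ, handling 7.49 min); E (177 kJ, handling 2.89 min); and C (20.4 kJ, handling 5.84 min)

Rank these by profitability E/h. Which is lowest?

C

Profitability E/h (kJ/min): D = 39.1/3.77 = 10.4, B = 293/4.15 = 70.6, A = 288/7.49 = 38.5, E = 177/2.89 = 61.2, C = 20.4/5.84 = 3.49.
Ranked: B > E > A > D > C.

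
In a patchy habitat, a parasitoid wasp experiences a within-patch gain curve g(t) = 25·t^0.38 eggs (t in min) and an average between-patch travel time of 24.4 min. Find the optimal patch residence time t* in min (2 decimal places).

Maximise g(t)/(T+t): set derivative to zero → g'(t)(T+t) = g(t).
g'(t) = 0.38·25·t^-0.62. Setting 0.38·25·t^-0.62 = 25·t^0.38/(24.4+t) gives 0.38(24.4+t) = t, so 0.62·t = 0.38×24.4.
t* = 0.38×24.4/0.62 = 14.95 min.

14.95 min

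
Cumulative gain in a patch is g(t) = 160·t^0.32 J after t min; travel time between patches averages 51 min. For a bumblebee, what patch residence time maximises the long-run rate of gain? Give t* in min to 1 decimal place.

24.0 min

Maximise g(t)/(T+t): set derivative to zero → g'(t)(T+t) = g(t).
g'(t) = 0.32·160·t^-0.68. Setting 0.32·160·t^-0.68 = 160·t^0.32/(51+t) gives 0.32(51+t) = t, so 0.68·t = 0.32×51.
t* = 0.32×51/0.68 = 24 min.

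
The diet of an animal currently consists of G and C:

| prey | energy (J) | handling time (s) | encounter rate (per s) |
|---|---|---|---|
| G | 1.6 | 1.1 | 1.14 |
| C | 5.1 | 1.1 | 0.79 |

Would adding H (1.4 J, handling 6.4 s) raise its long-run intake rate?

On G and C alone, R = ΣλE/(1+Σλh) = 5.853/3.123 = 1.874 J/s.
Profitability of H: 1.4/6.4 = 0.2187 J/s.
0.2187 < 1.874, so adding H would lower the average — exclude it.

No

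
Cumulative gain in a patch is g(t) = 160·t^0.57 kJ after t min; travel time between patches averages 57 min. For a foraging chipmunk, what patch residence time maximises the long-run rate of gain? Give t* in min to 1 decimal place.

75.6 min

Maximise g(t)/(T+t): set derivative to zero → g'(t)(T+t) = g(t).
g'(t) = 0.57·160·t^-0.43. Setting 0.57·160·t^-0.43 = 160·t^0.57/(57+t) gives 0.57(57+t) = t, so 0.43·t = 0.57×57.
t* = 0.57×57/0.43 = 75.56 min.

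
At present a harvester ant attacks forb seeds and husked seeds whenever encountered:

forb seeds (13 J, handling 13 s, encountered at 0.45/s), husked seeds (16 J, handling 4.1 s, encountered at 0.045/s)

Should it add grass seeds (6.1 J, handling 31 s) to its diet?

No

On forb seeds and husked seeds alone, R = ΣλE/(1+Σλh) = 6.57/7.035 = 0.934 J/s.
Profitability of grass seeds: 6.1/31 = 0.1968 J/s.
Since 0.1968 < R, time spent handling grass seeds is better spent searching.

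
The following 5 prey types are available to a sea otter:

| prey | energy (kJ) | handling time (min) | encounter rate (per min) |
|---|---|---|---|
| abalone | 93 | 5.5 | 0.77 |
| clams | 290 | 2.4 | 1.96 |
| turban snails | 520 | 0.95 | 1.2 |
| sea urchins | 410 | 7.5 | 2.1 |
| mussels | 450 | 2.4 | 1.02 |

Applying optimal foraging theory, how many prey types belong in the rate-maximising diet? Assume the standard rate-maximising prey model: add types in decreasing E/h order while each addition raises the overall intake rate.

E/h in descending order: turban snails 547, mussels 188, clams 121, sea urchins 54.7, abalone 16.9 kJ/min. The optimal diet is the largest prefix of this list for which every included type satisfies E_i/h_i > R on the types above it.
Rate on top 1: 291.6. mussels: 188 < 291.6 → exclude; stop.
Optimal diet: turban snails — 1 of 5 types.

1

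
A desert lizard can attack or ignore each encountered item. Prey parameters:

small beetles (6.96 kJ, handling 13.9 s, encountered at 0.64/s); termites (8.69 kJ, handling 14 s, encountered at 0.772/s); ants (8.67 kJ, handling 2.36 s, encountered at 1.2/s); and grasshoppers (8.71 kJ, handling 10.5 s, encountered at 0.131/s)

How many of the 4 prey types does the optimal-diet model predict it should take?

1

Rank by E/h (kJ/s): ants 3.67, grasshoppers 0.83, termites 0.621, small beetles 0.501. Include each in turn until the next type's E/h falls below the running intake rate.
Rate on top 1: 2.715. grasshoppers: 0.83 < 2.715 → exclude; stop.
Optimal diet: ants — 1 of 4 types.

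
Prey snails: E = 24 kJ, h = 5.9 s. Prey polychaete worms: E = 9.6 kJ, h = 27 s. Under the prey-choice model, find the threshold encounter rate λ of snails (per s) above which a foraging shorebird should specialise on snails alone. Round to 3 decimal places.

0.016 per s

At the threshold, the rate on snails alone equals the profitability of polychaete worms: λ·24/(1 + λ·5.9) = 9.6/27 = 0.3556.
Rearranging, λ(24 − 0.3556×5.9) = 0.3556, so λ = 0.3556/21.9 = 0.01623 per s.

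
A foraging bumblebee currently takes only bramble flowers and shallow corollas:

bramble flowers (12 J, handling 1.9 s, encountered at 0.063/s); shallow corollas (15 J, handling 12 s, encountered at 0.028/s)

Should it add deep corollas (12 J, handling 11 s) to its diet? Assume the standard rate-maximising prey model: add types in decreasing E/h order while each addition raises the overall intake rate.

Yes

Intake rate on the current diet: R = (0.063×12 + 0.028×15) / (1 + 0.063×1.9 + 0.028×12) = 1.176/1.456 = 0.8079 J/s.
Profitability of deep corollas: 12/11 = 1.091 J/s.
1.091 > 0.8079, so adding deep corollas raises the average — include it.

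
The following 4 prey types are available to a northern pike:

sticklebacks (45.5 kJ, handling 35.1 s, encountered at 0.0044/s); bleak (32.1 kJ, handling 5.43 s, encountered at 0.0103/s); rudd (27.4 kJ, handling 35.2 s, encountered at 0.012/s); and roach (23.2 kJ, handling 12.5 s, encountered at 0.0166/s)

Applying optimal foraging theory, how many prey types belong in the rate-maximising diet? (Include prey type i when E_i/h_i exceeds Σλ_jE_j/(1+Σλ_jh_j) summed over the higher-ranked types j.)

Rank by E/h (kJ/s): bleak 5.91, roach 1.86, sticklebacks 1.3, rudd 0.778. Include each in turn until the next type's E/h falls below the running intake rate.
Rate on top 1: 0.3131. roach: 1.86 > 0.3131 → include.
Rate on top 2: 0.5665. sticklebacks: 1.3 > 0.5665 → include.
Rate on top 3: 0.646. rudd: 0.778 > 0.646 → include.
Optimal diet: bleak, roach, sticklebacks, rudd — 4 of 4 types.

4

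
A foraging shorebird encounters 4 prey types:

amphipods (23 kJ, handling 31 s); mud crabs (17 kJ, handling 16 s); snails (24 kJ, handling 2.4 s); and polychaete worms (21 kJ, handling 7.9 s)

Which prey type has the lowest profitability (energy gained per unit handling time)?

Profitability E/h (kJ/s): amphipods = 23/31 = 0.742, mud crabs = 17/16 = 1.06, snails = 24/2.4 = 10, polychaete worms = 21/7.9 = 2.66.
Ranked: snails > polychaete worms > mud crabs > amphipods.

amphipods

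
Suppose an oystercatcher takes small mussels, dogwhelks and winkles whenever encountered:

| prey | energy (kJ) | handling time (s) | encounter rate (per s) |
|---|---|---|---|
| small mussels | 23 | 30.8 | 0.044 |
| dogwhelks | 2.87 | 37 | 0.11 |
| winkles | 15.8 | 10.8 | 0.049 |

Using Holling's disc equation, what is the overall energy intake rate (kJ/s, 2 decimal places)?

R = (0.044×23 + 0.11×2.87 + 0.049×15.8) / (1 + 0.044×30.8 + 0.11×37 + 0.049×10.8) = 2.102/6.954 = 0.3022 kJ/s.

0.30 kJ/s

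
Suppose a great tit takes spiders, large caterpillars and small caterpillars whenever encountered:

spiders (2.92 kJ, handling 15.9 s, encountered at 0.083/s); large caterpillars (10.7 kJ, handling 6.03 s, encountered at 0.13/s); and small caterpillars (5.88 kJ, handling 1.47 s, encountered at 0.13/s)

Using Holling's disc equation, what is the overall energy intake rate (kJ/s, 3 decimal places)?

0.728 kJ/s

R = (0.083×2.92 + 0.13×10.7 + 0.13×5.88) / (1 + 0.083×15.9 + 0.13×6.03 + 0.13×1.47) = 2.398/3.295 = 0.7278 kJ/s.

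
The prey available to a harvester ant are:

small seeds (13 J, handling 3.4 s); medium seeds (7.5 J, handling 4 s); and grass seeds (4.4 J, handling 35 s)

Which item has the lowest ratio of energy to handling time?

grass seeds

In descending order of E/h:
small seeds: 13/3.4 = 3.82 J/s
medium seeds: 7.5/4 = 1.88 J/s
grass seeds: 4.4/35 = 0.126 J/s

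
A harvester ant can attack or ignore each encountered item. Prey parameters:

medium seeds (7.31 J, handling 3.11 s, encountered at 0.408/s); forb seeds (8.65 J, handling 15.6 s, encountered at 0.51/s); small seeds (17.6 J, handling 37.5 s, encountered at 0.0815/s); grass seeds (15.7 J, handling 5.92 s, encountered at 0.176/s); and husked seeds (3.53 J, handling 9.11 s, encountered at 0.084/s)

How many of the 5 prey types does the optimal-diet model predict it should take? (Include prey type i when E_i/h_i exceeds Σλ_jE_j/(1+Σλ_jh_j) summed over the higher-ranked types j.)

E/h in descending order: grass seeds 2.65, medium seeds 2.35, forb seeds 0.554, small seeds 0.469, husked seeds 0.387 J/s. The optimal diet is the largest prefix of this list for which every included type satisfies E_i/h_i > R on the types above it.
Rate on top 1: 1.353. medium seeds: 2.35 > 1.353 → include.
Rate on top 2: 1.735. forb seeds: 0.554 < 1.735 → exclude; stop.
Optimal diet: grass seeds, medium seeds — 2 of 5 types.

2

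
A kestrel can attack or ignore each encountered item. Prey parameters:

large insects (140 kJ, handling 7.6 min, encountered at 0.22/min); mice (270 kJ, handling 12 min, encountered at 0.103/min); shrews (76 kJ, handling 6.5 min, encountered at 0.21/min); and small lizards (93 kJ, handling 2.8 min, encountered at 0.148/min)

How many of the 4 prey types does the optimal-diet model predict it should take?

3

E/h in descending order: small lizards 33.2, mice 22.5, large insects 18.4, shrews 11.7 kJ/min. The optimal diet is the largest prefix of this list for which every included type satisfies E_i/h_i > R on the types above it.
Rate on top 1: 9.731. mice: 22.5 > 9.731 → include.
Rate on top 2: 15.69. large insects: 18.4 > 15.69 → include.
Rate on top 3: 16.74. shrews: 11.7 < 16.74 → exclude; stop.
Optimal diet: small lizards, mice, large insects — 3 of 4 types.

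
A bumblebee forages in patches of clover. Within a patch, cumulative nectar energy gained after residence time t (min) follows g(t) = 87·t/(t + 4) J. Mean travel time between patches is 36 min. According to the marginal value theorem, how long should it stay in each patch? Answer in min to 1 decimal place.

By the marginal value theorem, leave when the instantaneous gain rate g'(t) equals the habitat-wide average g(t)/(T + t).
g'(t) = 87·4/(t + 4)². Setting 87·4/(t+4)² = 87t/[(t+4)(36+t)] gives 4(36+t) = t(t+4), so t² = 4×36 = 144.
t* = √144 = 12 min.

12.0 min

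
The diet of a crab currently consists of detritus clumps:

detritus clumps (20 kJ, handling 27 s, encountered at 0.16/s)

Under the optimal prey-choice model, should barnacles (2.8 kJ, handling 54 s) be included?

No

Current rate: (0.16×20)/(1 + 0.16×27) = 0.6015 kJ/s.
barnacles: E/h = 2.8/54 = 0.05185 kJ/s.
Since 0.05185 < R, time spent handling barnacles is better spent searching.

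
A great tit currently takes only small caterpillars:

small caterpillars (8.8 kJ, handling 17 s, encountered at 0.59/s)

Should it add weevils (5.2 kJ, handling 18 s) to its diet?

Current rate: (0.59×8.8)/(1 + 0.59×17) = 0.4707 kJ/s.
Profitability of weevils: 5.2/18 = 0.2889 kJ/s.
0.2889 < 0.4707, so adding weevils would lower the average — exclude it.

No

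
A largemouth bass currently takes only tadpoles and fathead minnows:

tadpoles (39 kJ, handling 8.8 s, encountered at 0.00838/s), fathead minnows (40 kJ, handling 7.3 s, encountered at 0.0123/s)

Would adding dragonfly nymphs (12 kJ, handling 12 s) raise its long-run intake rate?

Yes

Intake rate on the current diet: R = (0.00838×39 + 0.0123×40) / (1 + 0.00838×8.8 + 0.0123×7.3) = 0.8188/1.164 = 0.7037 kJ/s.
Profitability of dragonfly nymphs: 12/12 = 1 kJ/s.
Since 1 > R, including dragonfly nymphs increases the long-run rate.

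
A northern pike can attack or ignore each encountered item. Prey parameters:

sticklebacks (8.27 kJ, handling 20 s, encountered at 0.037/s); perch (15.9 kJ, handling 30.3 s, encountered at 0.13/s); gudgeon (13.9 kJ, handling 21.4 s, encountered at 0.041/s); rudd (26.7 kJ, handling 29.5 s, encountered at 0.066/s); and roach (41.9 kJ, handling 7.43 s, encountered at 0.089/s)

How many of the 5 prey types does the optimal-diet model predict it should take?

E/h in descending order: roach 5.64, rudd 0.905, gudgeon 0.65, perch 0.525, sticklebacks 0.413 kJ/s. The optimal diet is the largest prefix of this list for which every included type satisfies E_i/h_i > R on the types above it.
Rate on top 1: 2.245. rudd: 0.905 < 2.245 → exclude; stop.
Optimal diet: roach — 1 of 5 types.

1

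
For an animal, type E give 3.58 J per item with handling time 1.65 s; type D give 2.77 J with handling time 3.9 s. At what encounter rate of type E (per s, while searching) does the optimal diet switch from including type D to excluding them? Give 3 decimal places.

Drop type D once their profitability E₂/h₂ falls below the rate achievable on type E alone: E₂/h₂ = λE₁/(1 + λh₁).
Solve for λ: λE₁h₂ = E₂(1 + λh₁) → λ(E₁h₂ − E₂h₁) = E₂ → λ = E₂/(E₁h₂ − E₂h₁).
λ = 2.77/(3.58×3.9 − 2.77×1.65) = 2.77/9.392 = 0.2949 per s.

0.295 per s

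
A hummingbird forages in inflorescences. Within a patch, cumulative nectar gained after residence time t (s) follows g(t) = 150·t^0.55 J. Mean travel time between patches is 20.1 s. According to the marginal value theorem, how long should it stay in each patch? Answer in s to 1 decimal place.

Optimal t* satisfies g'(t*) = g(t*)/(T + t*).
g'(t) = 0.55·150·t^-0.45. Setting 0.55·150·t^-0.45 = 150·t^0.55/(20.1+t) gives 0.55(20.1+t) = t, so 0.45·t = 0.55×20.1.
t* = 0.55×20.1/0.45 = 24.57 s.

24.6 s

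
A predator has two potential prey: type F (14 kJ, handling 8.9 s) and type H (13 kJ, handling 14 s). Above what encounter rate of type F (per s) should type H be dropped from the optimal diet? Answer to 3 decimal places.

At the threshold, the rate on type F alone equals the profitability of type H: λ·14/(1 + λ·8.9) = 13/14 = 0.9286.
Rearranging, λ(14 − 0.9286×8.9) = 0.9286, so λ = 0.9286/5.736 = 0.1619 per s.

0.162 per s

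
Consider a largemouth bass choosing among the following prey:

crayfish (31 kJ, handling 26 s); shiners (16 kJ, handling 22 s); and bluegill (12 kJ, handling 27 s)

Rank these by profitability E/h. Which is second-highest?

shiners

In descending order of E/h:
crayfish: 31/26 = 1.19 kJ/s
shiners: 16/22 = 0.727 kJ/s
bluegill: 12/27 = 0.444 kJ/s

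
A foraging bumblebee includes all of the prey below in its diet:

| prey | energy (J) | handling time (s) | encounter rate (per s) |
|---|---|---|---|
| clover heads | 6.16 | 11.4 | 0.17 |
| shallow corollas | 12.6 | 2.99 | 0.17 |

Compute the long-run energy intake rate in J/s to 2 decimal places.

Energy encountered per unit search time: 0.17×6.16 + 0.17×12.6 = 3.189 J/s.
Handling time per unit search time: 0.17×11.4 + 0.17×2.99 = 2.446.
Rate = 3.189/(1 + 2.446) = 0.9254 J/s.

0.93 J/s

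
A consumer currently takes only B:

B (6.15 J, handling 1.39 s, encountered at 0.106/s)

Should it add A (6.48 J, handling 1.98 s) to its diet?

On B alone, R = ΣλE/(1+Σλh) = 0.6519/1.147 = 0.5682 J/s.
A: E/h = 6.48/1.98 = 3.273 J/s.
Since 3.273 > R, including A increases the long-run rate.

Yes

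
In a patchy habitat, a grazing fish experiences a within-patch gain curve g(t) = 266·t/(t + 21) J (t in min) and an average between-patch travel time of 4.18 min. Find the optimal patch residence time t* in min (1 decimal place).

9.4 min

By the marginal value theorem, leave when the instantaneous gain rate g'(t) equals the habitat-wide average g(t)/(T + t).
g'(t) = 266·21/(t + 21)². Setting 266·21/(t+21)² = 266t/[(t+21)(4.18+t)] gives 21(4.18+t) = t(t+21), so t² = 21×4.18 = 87.78.
t* = √87.78 = 9.369 min.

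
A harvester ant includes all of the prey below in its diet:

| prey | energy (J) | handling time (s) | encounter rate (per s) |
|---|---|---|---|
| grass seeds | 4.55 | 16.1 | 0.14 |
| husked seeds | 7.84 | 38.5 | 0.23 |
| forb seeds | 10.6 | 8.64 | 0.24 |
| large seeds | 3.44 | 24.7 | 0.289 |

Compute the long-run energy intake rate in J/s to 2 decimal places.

0.28 J/s

R = (0.14×4.55 + 0.23×7.84 + 0.24×10.6 + 0.289×3.44) / (1 + 0.14×16.1 + 0.23×38.5 + 0.24×8.64 + 0.289×24.7) = 5.978/21.32 = 0.2804 J/s.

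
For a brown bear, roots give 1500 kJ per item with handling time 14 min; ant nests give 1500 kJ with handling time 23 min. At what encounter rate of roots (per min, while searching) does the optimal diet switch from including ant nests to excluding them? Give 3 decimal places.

The zero-one rule: include ant nests iff E₂/h₂ > λE₁/(1+λh₁). Equality gives the switch point.
λE₁h₂ = E₂ + λE₂h₁ ⇒ λ = E₂/(E₁h₂ − E₂h₁) = 1500/(3.45e+04 − 2.1e+04) = 0.1111 per min.

0.111 per min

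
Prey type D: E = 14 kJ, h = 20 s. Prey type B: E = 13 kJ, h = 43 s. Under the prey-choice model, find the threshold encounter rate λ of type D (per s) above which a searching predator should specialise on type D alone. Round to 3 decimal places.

0.038 per s

The zero-one rule: include type B iff E₂/h₂ > λE₁/(1+λh₁). Equality gives the switch point.
λE₁h₂ = E₂ + λE₂h₁ ⇒ λ = E₂/(E₁h₂ − E₂h₁) = 13/(602 − 260) = 0.03801 per s.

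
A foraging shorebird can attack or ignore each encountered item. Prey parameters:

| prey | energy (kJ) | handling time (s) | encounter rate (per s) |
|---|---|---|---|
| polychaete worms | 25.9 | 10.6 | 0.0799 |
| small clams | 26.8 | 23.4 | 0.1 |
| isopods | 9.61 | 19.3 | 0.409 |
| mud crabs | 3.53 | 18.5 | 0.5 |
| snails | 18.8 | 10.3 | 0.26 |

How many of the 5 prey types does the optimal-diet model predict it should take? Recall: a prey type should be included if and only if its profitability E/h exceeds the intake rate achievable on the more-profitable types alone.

2

Profitabilities (E/h, kJ/s): polychaete worms 2.44, snails 1.83, small clams 1.15, isopods 0.498, mud crabs 0.191. Add prey in this order while the next type's profitability exceeds the intake rate on those already taken.
Rate on top 1: 1.12. snails: 1.83 > 1.12 → include.
Rate on top 2: 1.538. small clams: 1.15 < 1.538 → exclude; stop.
Optimal diet: polychaete worms, snails — 2 of 5 types.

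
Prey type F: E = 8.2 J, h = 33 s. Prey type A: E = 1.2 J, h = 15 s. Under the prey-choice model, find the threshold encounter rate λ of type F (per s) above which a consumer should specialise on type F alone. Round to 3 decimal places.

0.014 per s

Drop type A once their profitability E₂/h₂ falls below the rate achievable on type F alone: E₂/h₂ = λE₁/(1 + λh₁).
Solve for λ: λE₁h₂ = E₂(1 + λh₁) → λ(E₁h₂ − E₂h₁) = E₂ → λ = E₂/(E₁h₂ − E₂h₁).
λ = 1.2/(8.2×15 − 1.2×33) = 1.2/83.4 = 0.01439 per s.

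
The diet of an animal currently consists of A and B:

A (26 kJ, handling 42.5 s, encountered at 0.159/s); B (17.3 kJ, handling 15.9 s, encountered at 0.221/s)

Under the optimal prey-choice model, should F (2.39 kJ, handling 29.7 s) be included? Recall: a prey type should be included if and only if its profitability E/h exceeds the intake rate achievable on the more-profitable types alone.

No

On A and B alone, R = ΣλE/(1+Σλh) = 7.957/11.27 = 0.706 kJ/s.
Profitability of F: 2.39/29.7 = 0.08047 kJ/s.
0.08047 < 0.706, so adding F would lower the average — exclude it.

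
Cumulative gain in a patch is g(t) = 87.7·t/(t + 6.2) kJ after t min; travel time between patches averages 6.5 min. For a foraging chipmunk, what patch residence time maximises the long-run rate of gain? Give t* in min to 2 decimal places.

6.35 min

Optimal t* satisfies g'(t*) = g(t*)/(T + t*).
g'(t) = 87.7·6.2/(t + 6.2)². Setting 87.7·6.2/(t+6.2)² = 87.7t/[(t+6.2)(6.5+t)] gives 6.2(6.5+t) = t(t+6.2), so t² = 6.2×6.5 = 40.3.
t* = √40.3 = 6.348 min.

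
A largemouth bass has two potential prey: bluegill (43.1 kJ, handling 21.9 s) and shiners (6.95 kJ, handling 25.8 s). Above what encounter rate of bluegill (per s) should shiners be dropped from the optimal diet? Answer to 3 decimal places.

At the threshold, the rate on bluegill alone equals the profitability of shiners: λ·43.1/(1 + λ·21.9) = 6.95/25.8 = 0.2694.
Rearranging, λ(43.1 − 0.2694×21.9) = 0.2694, so λ = 0.2694/37.2 = 0.007241 per s.

0.007 per s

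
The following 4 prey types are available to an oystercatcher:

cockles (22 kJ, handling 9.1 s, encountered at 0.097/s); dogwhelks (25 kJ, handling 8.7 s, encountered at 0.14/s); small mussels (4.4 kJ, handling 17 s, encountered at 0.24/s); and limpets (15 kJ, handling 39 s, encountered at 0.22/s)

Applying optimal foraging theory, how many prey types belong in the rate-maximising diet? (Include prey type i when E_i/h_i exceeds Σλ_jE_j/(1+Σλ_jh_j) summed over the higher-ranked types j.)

2

Rank by E/h (kJ/s): dogwhelks 2.87, cockles 2.42, limpets 0.385, small mussels 0.259. Include each in turn until the next type's E/h falls below the running intake rate.
Rate on top 1: 1.578. cockles: 2.42 > 1.578 → include.
Rate on top 2: 1.817. limpets: 0.385 < 1.817 → exclude; stop.
Optimal diet: dogwhelks, cockles — 2 of 4 types.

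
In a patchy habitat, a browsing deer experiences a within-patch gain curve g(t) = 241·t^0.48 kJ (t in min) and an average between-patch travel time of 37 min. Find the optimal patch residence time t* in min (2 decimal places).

34.15 min

Optimal t* satisfies g'(t*) = g(t*)/(T + t*).
g'(t) = 0.48·241·t^-0.52. Setting 0.48·241·t^-0.52 = 241·t^0.48/(37+t) gives 0.48(37+t) = t, so 0.52·t = 0.48×37.
t* = 0.48×37/0.52 = 34.15 min.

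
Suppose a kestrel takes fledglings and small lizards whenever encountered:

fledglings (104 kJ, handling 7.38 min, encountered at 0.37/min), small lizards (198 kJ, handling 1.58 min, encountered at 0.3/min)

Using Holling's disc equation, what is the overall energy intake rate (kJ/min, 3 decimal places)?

23.279 kJ/min

R = (0.37×104 + 0.3×198) / (1 + 0.37×7.38 + 0.3×1.58) = 97.88/4.205 = 23.28 kJ/min.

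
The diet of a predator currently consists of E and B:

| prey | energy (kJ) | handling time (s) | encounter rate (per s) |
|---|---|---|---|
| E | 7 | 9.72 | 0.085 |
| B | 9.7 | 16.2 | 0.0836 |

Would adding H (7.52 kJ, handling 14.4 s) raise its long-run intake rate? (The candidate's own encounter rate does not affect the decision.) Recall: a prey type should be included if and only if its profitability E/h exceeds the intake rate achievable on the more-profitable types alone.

Intake rate on the current diet: R = (0.085×7 + 0.0836×9.7) / (1 + 0.085×9.72 + 0.0836×16.2) = 1.406/3.181 = 0.442 kJ/s.
H: E/h = 7.52/14.4 = 0.5222 kJ/s.
Since 0.5222 > R, including H increases the long-run rate.

Yes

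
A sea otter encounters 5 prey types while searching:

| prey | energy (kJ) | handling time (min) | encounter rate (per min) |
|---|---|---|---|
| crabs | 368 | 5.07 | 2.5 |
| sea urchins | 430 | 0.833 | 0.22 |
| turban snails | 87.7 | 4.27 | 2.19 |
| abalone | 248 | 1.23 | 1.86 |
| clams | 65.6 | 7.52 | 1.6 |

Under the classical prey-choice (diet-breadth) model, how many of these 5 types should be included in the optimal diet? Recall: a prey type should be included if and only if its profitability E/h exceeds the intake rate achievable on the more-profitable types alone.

E/h in descending order: sea urchins 516, abalone 202, crabs 72.6, turban snails 20.5, clams 8.72 kJ/min. The optimal diet is the largest prefix of this list for which every included type satisfies E_i/h_i > R on the types above it.
Rate on top 1: 79.95. abalone: 202 > 79.95 → include.
Rate on top 2: 160.1. crabs: 72.6 < 160.1 → exclude; stop.
Optimal diet: sea urchins, abalone — 2 of 5 types.

2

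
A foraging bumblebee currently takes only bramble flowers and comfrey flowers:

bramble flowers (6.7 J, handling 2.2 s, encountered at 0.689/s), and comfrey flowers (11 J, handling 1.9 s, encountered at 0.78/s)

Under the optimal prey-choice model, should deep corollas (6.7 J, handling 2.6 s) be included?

No

On bramble flowers and comfrey flowers alone, R = ΣλE/(1+Σλh) = 13.2/3.998 = 3.301 J/s.
Profitability of deep corollas: 6.7/2.6 = 2.577 J/s.
2.577 < 3.301, so adding deep corollas would lower the average — exclude it.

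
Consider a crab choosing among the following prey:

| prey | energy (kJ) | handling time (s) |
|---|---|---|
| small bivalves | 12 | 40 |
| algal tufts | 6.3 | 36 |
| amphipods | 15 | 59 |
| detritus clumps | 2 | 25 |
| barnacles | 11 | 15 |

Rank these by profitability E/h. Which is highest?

Profitability E/h (kJ/s): small bivalves = 12/40 = 0.3, algal tufts = 6.3/36 = 0.175, amphipods = 15/59 = 0.254, detritus clumps = 2/25 = 0.08, barnacles = 11/15 = 0.733.
Ranked: barnacles > small bivalves > amphipods > algal tufts > detritus clumps.

barnacles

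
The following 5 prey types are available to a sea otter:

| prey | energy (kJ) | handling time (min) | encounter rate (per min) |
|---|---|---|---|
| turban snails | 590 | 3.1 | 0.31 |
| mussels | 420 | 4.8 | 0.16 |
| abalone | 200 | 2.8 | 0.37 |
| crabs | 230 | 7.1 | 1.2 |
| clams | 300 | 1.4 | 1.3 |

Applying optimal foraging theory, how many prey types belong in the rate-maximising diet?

Rank by E/h (kJ/min): clams 214, turban snails 190, mussels 87.5, abalone 71.4, crabs 32.4. Include each in turn until the next type's E/h falls below the running intake rate.
Rate on top 1: 138.3. turban snails: 190 > 138.3 → include.
Rate on top 2: 151.5. mussels: 87.5 < 151.5 → exclude; stop.
Optimal diet: clams, turban snails — 2 of 5 types.

2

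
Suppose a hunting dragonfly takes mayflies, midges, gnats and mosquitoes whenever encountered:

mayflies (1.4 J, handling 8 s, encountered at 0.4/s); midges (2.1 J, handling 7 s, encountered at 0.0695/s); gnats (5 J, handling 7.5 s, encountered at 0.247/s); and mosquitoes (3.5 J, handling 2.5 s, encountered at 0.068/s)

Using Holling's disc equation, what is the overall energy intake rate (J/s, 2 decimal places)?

0.32 J/s

R = (0.4×1.4 + 0.0695×2.1 + 0.247×5 + 0.068×3.5) / (1 + 0.4×8 + 0.0695×7 + 0.247×7.5 + 0.068×2.5) = 2.179/6.709 = 0.3248 J/s.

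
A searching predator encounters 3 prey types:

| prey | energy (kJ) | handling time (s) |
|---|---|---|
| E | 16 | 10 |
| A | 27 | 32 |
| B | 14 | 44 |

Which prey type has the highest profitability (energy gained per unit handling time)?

E

Profitability E/h (kJ/s): E = 16/10 = 1.6, A = 27/32 = 0.844, B = 14/44 = 0.318.
Ranked: E > A > B.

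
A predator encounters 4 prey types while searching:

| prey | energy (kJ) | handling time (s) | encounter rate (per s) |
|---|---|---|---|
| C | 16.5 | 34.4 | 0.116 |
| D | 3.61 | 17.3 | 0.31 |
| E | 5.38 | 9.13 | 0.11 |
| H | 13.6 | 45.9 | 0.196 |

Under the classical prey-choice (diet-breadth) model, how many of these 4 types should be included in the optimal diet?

Rank by E/h (kJ/s): E 0.589, C 0.48, H 0.296, D 0.209. Include each in turn until the next type's E/h falls below the running intake rate.
Rate on top 1: 0.2953. C: 0.48 > 0.2953 → include.
Rate on top 2: 0.418. H: 0.296 < 0.418 → exclude; stop.
Optimal diet: E, C — 2 of 4 types.

2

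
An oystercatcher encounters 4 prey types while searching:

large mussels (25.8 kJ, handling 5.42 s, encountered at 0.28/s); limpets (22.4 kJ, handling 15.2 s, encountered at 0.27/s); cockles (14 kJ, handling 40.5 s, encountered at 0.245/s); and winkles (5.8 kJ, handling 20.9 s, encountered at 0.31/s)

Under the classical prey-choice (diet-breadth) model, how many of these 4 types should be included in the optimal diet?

1

E/h in descending order: large mussels 4.76, limpets 1.47, cockles 0.346, winkles 0.278 kJ/s. The optimal diet is the largest prefix of this list for which every included type satisfies E_i/h_i > R on the types above it.
Rate on top 1: 2.869. limpets: 1.47 < 2.869 → exclude; stop.
Optimal diet: large mussels — 1 of 4 types.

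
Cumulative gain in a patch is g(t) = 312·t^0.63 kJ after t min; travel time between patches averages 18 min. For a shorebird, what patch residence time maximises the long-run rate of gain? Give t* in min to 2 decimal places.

Maximise g(t)/(T+t): set derivative to zero → g'(t)(T+t) = g(t).
g'(t) = 0.63·312·t^-0.37. Setting 0.63·312·t^-0.37 = 312·t^0.63/(18+t) gives 0.63(18+t) = t, so 0.37·t = 0.63×18.
t* = 0.63×18/0.37 = 30.65 min.

30.65 min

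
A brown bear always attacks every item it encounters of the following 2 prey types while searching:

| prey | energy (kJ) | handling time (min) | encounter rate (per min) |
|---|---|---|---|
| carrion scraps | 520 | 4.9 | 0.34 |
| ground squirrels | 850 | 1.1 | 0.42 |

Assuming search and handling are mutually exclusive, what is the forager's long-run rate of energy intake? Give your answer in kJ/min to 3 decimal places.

R = (0.34×520 + 0.42×850) / (1 + 0.34×4.9 + 0.42×1.1) = 533.8/3.128 = 170.7 kJ/min.

170.652 kJ/min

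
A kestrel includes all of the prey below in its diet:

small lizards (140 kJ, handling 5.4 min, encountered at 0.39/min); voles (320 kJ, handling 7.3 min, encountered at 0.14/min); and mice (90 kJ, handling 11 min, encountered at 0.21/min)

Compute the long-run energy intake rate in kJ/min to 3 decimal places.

R = Σλ_iE_i / (1 + Σλ_ih_i)
Numerator: 0.39×140 + 0.14×320 + 0.21×90 = 118.3
Denominator: 1 + 0.39×5.4 + 0.14×7.3 + 0.21×11 = 6.438
R = 118.3/6.438 = 18.38 kJ/min

18.375 kJ/min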